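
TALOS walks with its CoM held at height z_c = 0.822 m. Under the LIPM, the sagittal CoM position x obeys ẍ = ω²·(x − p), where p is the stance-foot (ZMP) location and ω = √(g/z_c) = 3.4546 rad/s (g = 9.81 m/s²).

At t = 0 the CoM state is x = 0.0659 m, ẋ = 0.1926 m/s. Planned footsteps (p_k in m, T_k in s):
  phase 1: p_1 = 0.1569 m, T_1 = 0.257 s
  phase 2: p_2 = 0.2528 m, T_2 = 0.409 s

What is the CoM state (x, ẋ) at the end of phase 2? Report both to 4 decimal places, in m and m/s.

x = -0.1391, ẋ = -1.2225

phase 1: p=0.1569, T=0.257, ωT=0.887832, cosh=1.420702, sinh=1.009155; start (x,ẋ)=(0.065900, 0.192600) → end (x,ẋ)=(0.083878, -0.043619)
phase 2: p=0.2528, T=0.409, ωT=1.412931, cosh=2.175704, sinh=1.932276; start (x,ẋ)=(0.083878, -0.043619) → end (x,ẋ)=(-0.139122, -1.222496)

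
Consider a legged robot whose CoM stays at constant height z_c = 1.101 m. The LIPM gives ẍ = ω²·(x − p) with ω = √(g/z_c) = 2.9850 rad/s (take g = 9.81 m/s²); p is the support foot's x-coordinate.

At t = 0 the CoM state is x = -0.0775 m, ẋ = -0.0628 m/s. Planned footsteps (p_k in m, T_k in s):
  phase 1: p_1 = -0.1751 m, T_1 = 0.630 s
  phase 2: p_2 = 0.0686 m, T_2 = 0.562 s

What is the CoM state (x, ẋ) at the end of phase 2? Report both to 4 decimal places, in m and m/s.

x = 0.7389, ẋ = 2.1266

phase 1: p=-0.1751, T=0.630, ωT=1.880550, cosh=3.354808, sinh=3.202302; start (x,ẋ)=(-0.077500, -0.062800) → end (x,ẋ)=(0.084958, 0.722264)
phase 2: p=0.0686, T=0.562, ωT=1.677570, cosh=2.769680, sinh=2.582853; start (x,ẋ)=(0.084958, 0.722264) → end (x,ẋ)=(0.738864, 2.126554)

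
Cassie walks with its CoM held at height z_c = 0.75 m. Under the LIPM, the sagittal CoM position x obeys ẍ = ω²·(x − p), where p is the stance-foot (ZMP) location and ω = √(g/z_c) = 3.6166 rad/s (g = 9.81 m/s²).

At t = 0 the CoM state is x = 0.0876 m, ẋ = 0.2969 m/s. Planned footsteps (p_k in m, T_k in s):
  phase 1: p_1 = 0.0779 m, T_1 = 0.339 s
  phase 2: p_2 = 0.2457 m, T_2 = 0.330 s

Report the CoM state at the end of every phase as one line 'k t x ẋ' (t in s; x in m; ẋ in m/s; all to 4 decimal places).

phase 1: p=0.0779, T=0.339, ωT=1.226027, cosh=1.850561, sinh=1.557105; start (x,ẋ)=(0.087600, 0.296900) → end (x,ẋ)=(0.223679, 0.604056)
phase 2: p=0.2457, T=0.330, ωT=1.193478, cosh=1.800849, sinh=1.497684; start (x,ẋ)=(0.223679, 0.604056) → end (x,ẋ)=(0.456191, 0.968536)

1 0.3390 0.2237 0.6041
2 0.6690 0.4562 0.9685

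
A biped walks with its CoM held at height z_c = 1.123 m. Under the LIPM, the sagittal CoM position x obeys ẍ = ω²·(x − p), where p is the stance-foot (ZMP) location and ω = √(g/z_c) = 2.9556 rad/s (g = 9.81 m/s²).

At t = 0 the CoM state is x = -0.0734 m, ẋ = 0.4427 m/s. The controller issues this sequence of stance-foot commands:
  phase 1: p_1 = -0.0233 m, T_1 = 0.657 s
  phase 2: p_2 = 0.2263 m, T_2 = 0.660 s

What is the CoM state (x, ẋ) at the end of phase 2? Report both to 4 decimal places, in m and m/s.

x = 1.7727, ẋ = 4.6875

phase 1: p=-0.0233, T=0.657, ωT=1.941829, cosh=3.557466, sinh=3.414025; start (x,ẋ)=(-0.073400, 0.442700) → end (x,ẋ)=(0.309835, 1.069357)
phase 2: p=0.2263, T=0.660, ωT=1.950696, cosh=3.587878, sinh=3.445703; start (x,ẋ)=(0.309835, 1.069357) → end (x,ẋ)=(1.772694, 4.687456)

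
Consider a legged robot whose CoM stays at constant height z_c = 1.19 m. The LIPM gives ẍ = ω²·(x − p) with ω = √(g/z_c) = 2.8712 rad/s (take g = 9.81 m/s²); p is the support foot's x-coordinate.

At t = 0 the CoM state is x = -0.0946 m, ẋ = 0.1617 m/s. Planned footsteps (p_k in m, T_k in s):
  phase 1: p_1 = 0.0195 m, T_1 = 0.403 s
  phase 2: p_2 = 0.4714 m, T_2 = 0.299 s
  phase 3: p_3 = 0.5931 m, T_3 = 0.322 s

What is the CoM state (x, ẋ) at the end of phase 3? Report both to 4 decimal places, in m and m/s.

x = -1.5174, ẋ = -5.6769

phase 1: p=0.0195, T=0.403, ωT=1.157094, cosh=1.747537, sinh=1.433138; start (x,ẋ)=(-0.094600, 0.161700) → end (x,ẋ)=(-0.099183, -0.186925)
phase 2: p=0.4714, T=0.299, ωT=0.858489, cosh=1.391697, sinh=0.967895; start (x,ẋ)=(-0.099183, -0.186925) → end (x,ẋ)=(-0.385691, -1.845804)
phase 3: p=0.5931, T=0.322, ωT=0.924526, cosh=1.458697, sinh=1.061977; start (x,ẋ)=(-0.385691, -1.845804) → end (x,ẋ)=(-1.517372, -5.676950)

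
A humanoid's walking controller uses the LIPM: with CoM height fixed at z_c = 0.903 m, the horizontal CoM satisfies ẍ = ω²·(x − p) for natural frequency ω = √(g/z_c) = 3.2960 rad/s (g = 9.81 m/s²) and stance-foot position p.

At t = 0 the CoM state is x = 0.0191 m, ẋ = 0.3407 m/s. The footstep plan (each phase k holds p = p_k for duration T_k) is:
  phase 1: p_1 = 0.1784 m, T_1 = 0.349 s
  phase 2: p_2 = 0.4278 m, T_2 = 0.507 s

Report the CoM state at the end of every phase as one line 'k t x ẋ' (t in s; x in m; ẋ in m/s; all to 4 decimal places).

1 0.3490 0.0485 -0.1542
2 0.8560 -0.7364 -3.6312

phase 1: p=0.1784, T=0.349, ωT=1.150304, cosh=1.737847, sinh=1.421306; start (x,ẋ)=(0.019100, 0.340700) → end (x,ẋ)=(0.048478, -0.154176)
phase 2: p=0.4278, T=0.507, ωT=1.671072, cosh=2.752955, sinh=2.564910; start (x,ẋ)=(0.048478, -0.154176) → end (x,ẋ)=(-0.736434, -3.631206)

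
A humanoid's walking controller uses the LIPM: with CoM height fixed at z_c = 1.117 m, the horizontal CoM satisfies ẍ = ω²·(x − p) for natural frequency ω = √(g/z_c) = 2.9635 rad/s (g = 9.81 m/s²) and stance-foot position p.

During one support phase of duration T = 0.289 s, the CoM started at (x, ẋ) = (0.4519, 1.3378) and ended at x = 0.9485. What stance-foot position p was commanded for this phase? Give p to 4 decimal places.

ωT = 2.9635·0.289 = 0.856451; cosh(ωT) = 1.389728, sinh(ωT) = 0.965062
x(T) = p + (x₀−p)·cosh(ωT) + (ẋ₀/ω)·sinh(ωT) ⇒ p·(1 − cosh) = x(T) − x₀·cosh − (ẋ₀/ω)·sinh
numerator   = 0.9485 − (0.4519)·1.389728 − (1.3378/2.9635)·0.965062 = -0.115172
denominator = 1 − 1.389728 = -0.389728
p = -0.115172 / -0.389728 = 0.2955

p = 0.2955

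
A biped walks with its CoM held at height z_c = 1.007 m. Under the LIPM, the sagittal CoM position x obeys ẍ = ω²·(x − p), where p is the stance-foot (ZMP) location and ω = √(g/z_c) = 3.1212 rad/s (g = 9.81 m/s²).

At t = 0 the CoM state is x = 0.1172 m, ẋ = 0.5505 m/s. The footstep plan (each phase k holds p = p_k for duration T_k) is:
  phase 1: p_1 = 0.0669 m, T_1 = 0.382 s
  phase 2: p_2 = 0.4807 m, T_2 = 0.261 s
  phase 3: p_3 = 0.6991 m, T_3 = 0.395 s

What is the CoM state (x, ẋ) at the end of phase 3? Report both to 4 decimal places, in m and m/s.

phase 1: p=0.0669, T=0.382, ωT=1.192298, cosh=1.799084, sinh=1.495561; start (x,ẋ)=(0.117200, 0.550500) → end (x,ẋ)=(0.421173, 1.225193)
phase 2: p=0.4807, T=0.261, ωT=0.814633, cosh=1.350574, sinh=0.907773; start (x,ẋ)=(0.421173, 1.225193) → end (x,ẋ)=(0.756640, 1.486054)
phase 3: p=0.6991, T=0.395, ωT=1.232874, cosh=1.861265, sinh=1.569811; start (x,ẋ)=(0.756640, 1.486054) → end (x,ẋ)=(1.553610, 3.047870)

x = 1.5536, ẋ = 3.0479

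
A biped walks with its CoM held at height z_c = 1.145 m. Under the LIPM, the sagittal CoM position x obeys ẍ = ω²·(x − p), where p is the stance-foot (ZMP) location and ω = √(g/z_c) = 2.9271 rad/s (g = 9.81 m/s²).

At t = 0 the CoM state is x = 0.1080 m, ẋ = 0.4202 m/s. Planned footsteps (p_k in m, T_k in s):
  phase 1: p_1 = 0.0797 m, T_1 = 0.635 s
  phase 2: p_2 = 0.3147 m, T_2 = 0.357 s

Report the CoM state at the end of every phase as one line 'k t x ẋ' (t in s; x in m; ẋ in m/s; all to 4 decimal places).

phase 1: p=0.0797, T=0.635, ωT=1.858708, cosh=3.285660, sinh=3.129786; start (x,ẋ)=(0.108000, 0.420200) → end (x,ẋ)=(0.621981, 1.639896)
phase 2: p=0.3147, T=0.357, ωT=1.044975, cosh=1.597514, sinh=1.245813; start (x,ẋ)=(0.621981, 1.639896) → end (x,ẋ)=(1.503547, 3.740292)

1 0.6350 0.6220 1.6399
2 0.9920 1.5035 3.7403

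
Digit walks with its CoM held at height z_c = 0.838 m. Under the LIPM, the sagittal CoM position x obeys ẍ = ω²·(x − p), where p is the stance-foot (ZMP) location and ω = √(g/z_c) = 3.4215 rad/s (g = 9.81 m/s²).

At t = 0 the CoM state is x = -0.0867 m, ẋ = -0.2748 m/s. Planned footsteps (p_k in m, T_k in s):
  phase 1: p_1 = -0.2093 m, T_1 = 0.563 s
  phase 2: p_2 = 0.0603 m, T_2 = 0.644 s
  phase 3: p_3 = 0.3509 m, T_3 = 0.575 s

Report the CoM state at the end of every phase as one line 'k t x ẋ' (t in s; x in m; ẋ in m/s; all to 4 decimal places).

1 0.5630 -0.0494 0.4460
2 1.2070 0.1405 0.3652
3 1.7820 -0.0419 -1.1922

phase 1: p=-0.2093, T=0.563, ωT=1.926304, cosh=3.504891, sinh=3.359206; start (x,ẋ)=(-0.086700, -0.274800) → end (x,ẋ)=(-0.049397, 0.445962)
phase 2: p=0.0603, T=0.644, ωT=2.203446, cosh=4.583295, sinh=4.472873; start (x,ẋ)=(-0.049397, 0.445962) → end (x,ẋ)=(0.140524, 0.365176)
phase 3: p=0.3509, T=0.575, ωT=1.967362, cosh=3.645807, sinh=3.505982; start (x,ẋ)=(0.140524, 0.365176) → end (x,ẋ)=(-0.041895, -1.192243)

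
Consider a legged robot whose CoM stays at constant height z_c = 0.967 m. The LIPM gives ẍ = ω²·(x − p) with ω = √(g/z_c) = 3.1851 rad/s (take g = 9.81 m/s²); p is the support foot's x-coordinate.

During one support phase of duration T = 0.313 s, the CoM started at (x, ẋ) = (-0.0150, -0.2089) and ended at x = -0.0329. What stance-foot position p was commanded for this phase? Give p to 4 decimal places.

ωT = 3.1851·0.313 = 0.996936; cosh(ωT) = 1.539487, sinh(ωT) = 1.170479
x(T) = p + (x₀−p)·cosh(ωT) + (ẋ₀/ω)·sinh(ωT) ⇒ p·(1 − cosh) = x(T) − x₀·cosh − (ẋ₀/ω)·sinh
numerator   = -0.0329 − (-0.0150)·1.539487 − (-0.2089/3.1851)·1.170479 = 0.066960
denominator = 1 − 1.539487 = -0.539487
p = 0.066960 / -0.539487 = -0.1241

p = -0.1241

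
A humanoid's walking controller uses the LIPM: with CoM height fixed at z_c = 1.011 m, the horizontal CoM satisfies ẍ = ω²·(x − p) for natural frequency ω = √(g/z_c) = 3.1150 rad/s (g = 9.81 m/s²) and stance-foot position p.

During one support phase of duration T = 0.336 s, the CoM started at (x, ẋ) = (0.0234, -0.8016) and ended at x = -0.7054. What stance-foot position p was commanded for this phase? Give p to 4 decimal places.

p = 0.7031

ωT = 3.1150·0.336 = 1.046640; cosh(ωT) = 1.599591, sinh(ωT) = 1.248475
x(T) = p + (x₀−p)·cosh(ωT) + (ẋ₀/ω)·sinh(ωT) ⇒ p·(1 − cosh) = x(T) − x₀·cosh − (ẋ₀/ω)·sinh
numerator   = -0.7054 − (0.0234)·1.599591 − (-0.8016/3.1150)·1.248475 = -0.421554
denominator = 1 − 1.599591 = -0.599591
p = -0.421554 / -0.599591 = 0.7031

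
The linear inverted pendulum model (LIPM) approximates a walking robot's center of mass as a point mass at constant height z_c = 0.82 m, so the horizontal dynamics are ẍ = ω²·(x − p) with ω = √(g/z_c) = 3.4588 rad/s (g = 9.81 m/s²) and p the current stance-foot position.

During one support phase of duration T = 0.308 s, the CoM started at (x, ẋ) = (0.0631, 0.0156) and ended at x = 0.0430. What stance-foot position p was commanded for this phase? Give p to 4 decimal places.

ωT = 3.4588·0.308 = 1.065310; cosh(ωT) = 1.623180, sinh(ωT) = 1.278559
x(T) = p + (x₀−p)·cosh(ωT) + (ẋ₀/ω)·sinh(ωT) ⇒ p·(1 − cosh) = x(T) − x₀·cosh − (ẋ₀/ω)·sinh
numerator   = 0.0430 − (0.0631)·1.623180 − (0.0156/3.4588)·1.278559 = -0.065189
denominator = 1 − 1.623180 = -0.623180
p = -0.065189 / -0.623180 = 0.1046

p = 0.1046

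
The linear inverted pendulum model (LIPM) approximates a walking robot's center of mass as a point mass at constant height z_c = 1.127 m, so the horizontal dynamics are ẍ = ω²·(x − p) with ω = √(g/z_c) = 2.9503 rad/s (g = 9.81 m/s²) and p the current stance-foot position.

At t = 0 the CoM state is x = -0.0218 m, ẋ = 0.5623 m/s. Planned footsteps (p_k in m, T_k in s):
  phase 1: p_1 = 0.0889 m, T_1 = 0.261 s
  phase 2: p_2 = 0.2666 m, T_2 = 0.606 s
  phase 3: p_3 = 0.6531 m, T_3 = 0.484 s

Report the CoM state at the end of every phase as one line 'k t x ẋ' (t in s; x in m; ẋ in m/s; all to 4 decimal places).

phase 1: p=0.0889, T=0.261, ωT=0.770028, cosh=1.311414, sinh=0.848414; start (x,ẋ)=(-0.021800, 0.562300) → end (x,ẋ)=(0.105426, 0.460318)
phase 2: p=0.2666, T=0.606, ωT=1.787882, cosh=3.072047, sinh=2.904732; start (x,ẋ)=(0.105426, 0.460318) → end (x,ẋ)=(0.224675, 0.032886)
phase 3: p=0.6531, T=0.484, ωT=1.427945, cosh=2.204961, sinh=1.965160; start (x,ẋ)=(0.224675, 0.032886) → end (x,ẋ)=(-0.269656, -2.411417)

1 0.2610 0.1054 0.4603
2 0.8670 0.2247 0.0329
3 1.3510 -0.2697 -2.4114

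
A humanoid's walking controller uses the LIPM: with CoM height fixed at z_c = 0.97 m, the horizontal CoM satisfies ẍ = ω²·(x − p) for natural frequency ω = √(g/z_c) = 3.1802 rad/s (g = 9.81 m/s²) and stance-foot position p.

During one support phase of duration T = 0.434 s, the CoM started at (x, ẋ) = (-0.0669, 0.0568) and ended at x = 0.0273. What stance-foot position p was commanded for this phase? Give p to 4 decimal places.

ωT = 3.1802·0.434 = 1.380207; cosh(ωT) = 2.113625, sinh(ωT) = 1.862099
x(T) = p + (x₀−p)·cosh(ωT) + (ẋ₀/ω)·sinh(ωT) ⇒ p·(1 − cosh) = x(T) − x₀·cosh − (ẋ₀/ω)·sinh
numerator   = 0.0273 − (-0.0669)·2.113625 − (0.0568/3.1802)·1.862099 = 0.135443
denominator = 1 − 2.113625 = -1.113625
p = 0.135443 / -1.113625 = -0.1216

p = -0.1216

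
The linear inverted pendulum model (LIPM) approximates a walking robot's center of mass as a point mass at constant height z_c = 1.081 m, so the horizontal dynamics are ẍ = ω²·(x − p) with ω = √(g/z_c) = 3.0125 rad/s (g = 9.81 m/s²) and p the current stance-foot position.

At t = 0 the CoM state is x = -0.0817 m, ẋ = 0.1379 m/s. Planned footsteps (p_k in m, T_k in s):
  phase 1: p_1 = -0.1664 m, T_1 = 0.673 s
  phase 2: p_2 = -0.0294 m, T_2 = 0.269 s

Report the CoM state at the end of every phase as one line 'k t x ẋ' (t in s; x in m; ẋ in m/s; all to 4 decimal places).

1 0.6730 0.3316 1.4848
2 0.9420 0.9014 2.9806

phase 1: p=-0.1664, T=0.673, ωT=2.027413, cosh=3.863043, sinh=3.731367; start (x,ẋ)=(-0.081700, 0.137900) → end (x,ẋ)=(0.331607, 1.484805)
phase 2: p=-0.0294, T=0.269, ωT=0.810363, cosh=1.346710, sinh=0.902013; start (x,ẋ)=(0.331607, 1.484805) → end (x,ẋ)=(0.901356, 2.980570)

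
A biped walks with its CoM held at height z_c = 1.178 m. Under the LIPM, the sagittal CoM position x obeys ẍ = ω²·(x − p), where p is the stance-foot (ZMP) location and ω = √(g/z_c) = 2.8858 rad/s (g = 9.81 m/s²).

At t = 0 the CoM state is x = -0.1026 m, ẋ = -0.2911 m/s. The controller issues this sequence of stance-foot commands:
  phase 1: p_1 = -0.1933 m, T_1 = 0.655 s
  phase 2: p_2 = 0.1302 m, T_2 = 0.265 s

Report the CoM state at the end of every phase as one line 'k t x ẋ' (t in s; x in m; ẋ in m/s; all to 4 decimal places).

phase 1: p=-0.1933, T=0.655, ωT=1.890199, cosh=3.385864, sinh=3.234822; start (x,ẋ)=(-0.102600, -0.291100) → end (x,ẋ)=(-0.212509, -0.138936)
phase 2: p=0.1302, T=0.265, ωT=0.764737, cosh=1.306943, sinh=0.841486; start (x,ẋ)=(-0.212509, -0.138936) → end (x,ẋ)=(-0.358214, -1.013803)

1 0.6550 -0.2125 -0.1389
2 0.9200 -0.3582 -1.0138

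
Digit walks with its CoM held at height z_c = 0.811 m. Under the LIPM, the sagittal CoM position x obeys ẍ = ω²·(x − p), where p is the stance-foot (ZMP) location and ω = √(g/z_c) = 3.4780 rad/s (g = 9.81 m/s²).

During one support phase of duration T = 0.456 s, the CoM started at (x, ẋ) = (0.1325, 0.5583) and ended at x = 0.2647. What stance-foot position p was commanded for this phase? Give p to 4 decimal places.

ωT = 3.4780·0.456 = 1.585968; cosh(ωT) = 2.544383, sinh(ωT) = 2.339634
x(T) = p + (x₀−p)·cosh(ωT) + (ẋ₀/ω)·sinh(ωT) ⇒ p·(1 − cosh) = x(T) − x₀·cosh − (ẋ₀/ω)·sinh
numerator   = 0.2647 − (0.1325)·2.544383 − (0.5583/3.4780)·2.339634 = -0.447996
denominator = 1 − 2.544383 = -1.544383
p = -0.447996 / -1.544383 = 0.2901

p = 0.2901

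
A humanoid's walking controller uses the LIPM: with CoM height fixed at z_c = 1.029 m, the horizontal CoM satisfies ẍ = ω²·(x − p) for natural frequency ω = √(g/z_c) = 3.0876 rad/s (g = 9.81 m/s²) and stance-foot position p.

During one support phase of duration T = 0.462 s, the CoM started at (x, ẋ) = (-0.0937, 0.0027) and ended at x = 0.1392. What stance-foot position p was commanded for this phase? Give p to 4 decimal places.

p = -0.2860

ωT = 3.0876·0.462 = 1.426471; cosh(ωT) = 2.202067, sinh(ωT) = 1.961912
x(T) = p + (x₀−p)·cosh(ωT) + (ẋ₀/ω)·sinh(ωT) ⇒ p·(1 − cosh) = x(T) − x₀·cosh − (ẋ₀/ω)·sinh
numerator   = 0.1392 − (-0.0937)·2.202067 − (0.0027/3.0876)·1.961912 = 0.343818
denominator = 1 − 2.202067 = -1.202067
p = 0.343818 / -1.202067 = -0.2860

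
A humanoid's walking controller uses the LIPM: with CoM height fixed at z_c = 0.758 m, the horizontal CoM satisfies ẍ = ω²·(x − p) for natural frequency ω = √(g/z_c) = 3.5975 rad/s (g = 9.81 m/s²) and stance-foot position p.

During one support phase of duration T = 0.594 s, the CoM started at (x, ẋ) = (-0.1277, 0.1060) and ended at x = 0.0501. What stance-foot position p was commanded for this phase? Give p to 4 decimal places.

ωT = 3.5975·0.594 = 2.136915; cosh(ωT) = 4.295638, sinh(ωT) = 4.177619
x(T) = p + (x₀−p)·cosh(ωT) + (ẋ₀/ω)·sinh(ωT) ⇒ p·(1 − cosh) = x(T) − x₀·cosh − (ẋ₀/ω)·sinh
numerator   = 0.0501 − (-0.1277)·4.295638 − (0.1060/3.5975)·4.177619 = 0.475560
denominator = 1 − 4.295638 = -3.295638
p = 0.475560 / -3.295638 = -0.1443

p = -0.1443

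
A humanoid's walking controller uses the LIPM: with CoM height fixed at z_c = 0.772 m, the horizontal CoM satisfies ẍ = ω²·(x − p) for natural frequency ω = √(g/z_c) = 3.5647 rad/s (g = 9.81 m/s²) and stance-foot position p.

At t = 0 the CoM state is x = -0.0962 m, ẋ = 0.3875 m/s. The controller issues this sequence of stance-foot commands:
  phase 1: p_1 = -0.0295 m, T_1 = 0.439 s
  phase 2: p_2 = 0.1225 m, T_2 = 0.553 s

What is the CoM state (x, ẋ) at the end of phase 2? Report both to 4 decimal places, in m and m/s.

phase 1: p=-0.0295, T=0.439, ωT=1.564903, cosh=2.495660, sinh=2.286552; start (x,ẋ)=(-0.096200, 0.387500) → end (x,ẋ)=(0.052599, 0.423405)
phase 2: p=0.1225, T=0.553, ωT=1.971279, cosh=3.659566, sinh=3.520288; start (x,ẋ)=(0.052599, 0.423405) → end (x,ẋ)=(0.284821, 0.672303)

x = 0.2848, ẋ = 0.6723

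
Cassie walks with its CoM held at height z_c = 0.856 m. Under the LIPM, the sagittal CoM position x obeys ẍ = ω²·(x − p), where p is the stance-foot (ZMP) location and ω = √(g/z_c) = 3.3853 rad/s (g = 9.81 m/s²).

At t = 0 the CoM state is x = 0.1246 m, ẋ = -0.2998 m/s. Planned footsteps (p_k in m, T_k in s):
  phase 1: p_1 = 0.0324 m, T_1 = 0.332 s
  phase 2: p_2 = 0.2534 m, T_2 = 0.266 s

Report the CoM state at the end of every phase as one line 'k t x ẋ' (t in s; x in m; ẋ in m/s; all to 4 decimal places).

1 0.3320 0.0674 -0.0805
2 0.5980 -0.0377 -0.7623

phase 1: p=0.0324, T=0.332, ωT=1.123920, cosh=1.700947, sinh=1.375944; start (x,ẋ)=(0.124600, -0.299800) → end (x,ẋ)=(0.067375, -0.080478)
phase 2: p=0.2534, T=0.266, ωT=0.900490, cosh=1.433589, sinh=1.027219; start (x,ẋ)=(0.067375, -0.080478) → end (x,ẋ)=(-0.037704, -0.762265)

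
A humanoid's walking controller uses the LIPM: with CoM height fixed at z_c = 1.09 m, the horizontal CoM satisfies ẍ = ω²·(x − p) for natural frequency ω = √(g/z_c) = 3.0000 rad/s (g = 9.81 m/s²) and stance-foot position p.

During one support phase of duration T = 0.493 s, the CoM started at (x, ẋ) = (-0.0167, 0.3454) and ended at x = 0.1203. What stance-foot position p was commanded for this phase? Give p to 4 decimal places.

ωT = 3.0000·0.493 = 1.479000; cosh(ωT) = 2.308210, sinh(ωT) = 2.080345
x(T) = p + (x₀−p)·cosh(ωT) + (ẋ₀/ω)·sinh(ωT) ⇒ p·(1 − cosh) = x(T) − x₀·cosh − (ẋ₀/ω)·sinh
numerator   = 0.1203 − (-0.0167)·2.308210 − (0.3454/3.0000)·2.080345 = -0.080670
denominator = 1 − 2.308210 = -1.308210
p = -0.080670 / -1.308210 = 0.0617

p = 0.0617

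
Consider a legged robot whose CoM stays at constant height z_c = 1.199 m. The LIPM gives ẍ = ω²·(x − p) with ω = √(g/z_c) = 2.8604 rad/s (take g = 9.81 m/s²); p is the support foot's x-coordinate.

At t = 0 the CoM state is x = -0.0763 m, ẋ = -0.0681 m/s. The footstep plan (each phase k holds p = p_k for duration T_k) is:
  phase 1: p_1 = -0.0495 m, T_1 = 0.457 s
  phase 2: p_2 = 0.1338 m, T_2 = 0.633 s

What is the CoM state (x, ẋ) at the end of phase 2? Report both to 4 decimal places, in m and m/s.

phase 1: p=-0.0495, T=0.457, ωT=1.307203, cosh=1.983199, sinh=1.712623; start (x,ẋ)=(-0.076300, -0.068100) → end (x,ẋ)=(-0.143424, -0.266343)
phase 2: p=0.1338, T=0.633, ωT=1.810633, cosh=3.138934, sinh=2.975384; start (x,ẋ)=(-0.143424, -0.266343) → end (x,ẋ)=(-1.013437, -3.195425)

x = -1.0134, ẋ = -3.1954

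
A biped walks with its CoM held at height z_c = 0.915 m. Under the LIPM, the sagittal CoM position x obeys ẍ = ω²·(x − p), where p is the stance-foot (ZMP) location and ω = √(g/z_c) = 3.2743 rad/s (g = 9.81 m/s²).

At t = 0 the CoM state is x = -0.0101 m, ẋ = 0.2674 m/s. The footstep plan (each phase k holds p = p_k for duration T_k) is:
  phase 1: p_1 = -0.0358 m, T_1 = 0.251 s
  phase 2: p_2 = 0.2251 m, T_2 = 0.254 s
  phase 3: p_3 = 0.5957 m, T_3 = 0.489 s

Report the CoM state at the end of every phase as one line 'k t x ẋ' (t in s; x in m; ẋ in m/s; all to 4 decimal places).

phase 1: p=-0.0358, T=0.251, ωT=0.821849, cosh=1.357160, sinh=0.917542; start (x,ẋ)=(-0.010100, 0.267400) → end (x,ẋ)=(0.074011, 0.440115)
phase 2: p=0.2251, T=0.254, ωT=0.831672, cosh=1.366239, sinh=0.930918; start (x,ẋ)=(0.074011, 0.440115) → end (x,ẋ)=(0.143806, 0.140769)
phase 3: p=0.5957, T=0.489, ωT=1.601133, cosh=2.580157, sinh=2.378489; start (x,ẋ)=(0.143806, 0.140769) → end (x,ẋ)=(-0.468001, -3.156092)

1 0.2510 0.0740 0.4401
2 0.5050 0.1438 0.1408
3 0.9940 -0.4680 -3.1561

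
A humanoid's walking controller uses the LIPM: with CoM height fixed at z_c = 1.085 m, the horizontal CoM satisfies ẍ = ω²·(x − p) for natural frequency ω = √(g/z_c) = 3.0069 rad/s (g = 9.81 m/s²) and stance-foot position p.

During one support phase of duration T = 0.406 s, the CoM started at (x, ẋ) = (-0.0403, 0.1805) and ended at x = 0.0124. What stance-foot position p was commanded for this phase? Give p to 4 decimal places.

ωT = 3.0069·0.406 = 1.220801; cosh(ωT) = 1.842448, sinh(ωT) = 1.547455
x(T) = p + (x₀−p)·cosh(ωT) + (ẋ₀/ω)·sinh(ωT) ⇒ p·(1 − cosh) = x(T) − x₀·cosh − (ẋ₀/ω)·sinh
numerator   = 0.0124 − (-0.0403)·1.842448 − (0.1805/3.0069)·1.547455 = -0.006241
denominator = 1 − 1.842448 = -0.842448
p = -0.006241 / -0.842448 = 0.0074

p = 0.0074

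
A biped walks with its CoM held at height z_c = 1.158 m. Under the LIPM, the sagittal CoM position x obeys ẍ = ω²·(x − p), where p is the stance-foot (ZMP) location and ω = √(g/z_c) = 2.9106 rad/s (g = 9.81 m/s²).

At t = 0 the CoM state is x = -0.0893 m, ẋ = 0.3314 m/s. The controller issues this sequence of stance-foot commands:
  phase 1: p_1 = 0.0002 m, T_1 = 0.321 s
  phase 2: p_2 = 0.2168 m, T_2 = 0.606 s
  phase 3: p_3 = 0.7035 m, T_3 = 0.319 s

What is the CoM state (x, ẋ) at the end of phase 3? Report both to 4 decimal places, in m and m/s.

x = -1.1599, ẋ = -4.8053

phase 1: p=0.0002, T=0.321, ωT=0.934303, cosh=1.469149, sinh=1.076289; start (x,ẋ)=(-0.089300, 0.331400) → end (x,ẋ)=(-0.008743, 0.206504)
phase 2: p=0.2168, T=0.606, ωT=1.763824, cosh=3.003046, sinh=2.831658; start (x,ẋ)=(-0.008743, 0.206504) → end (x,ẋ)=(-0.259613, -1.238744)
phase 3: p=0.7035, T=0.319, ωT=0.928481, cosh=1.462908, sinh=1.067755; start (x,ẋ)=(-0.259613, -1.238744) → end (x,ẋ)=(-1.159879, -4.805337)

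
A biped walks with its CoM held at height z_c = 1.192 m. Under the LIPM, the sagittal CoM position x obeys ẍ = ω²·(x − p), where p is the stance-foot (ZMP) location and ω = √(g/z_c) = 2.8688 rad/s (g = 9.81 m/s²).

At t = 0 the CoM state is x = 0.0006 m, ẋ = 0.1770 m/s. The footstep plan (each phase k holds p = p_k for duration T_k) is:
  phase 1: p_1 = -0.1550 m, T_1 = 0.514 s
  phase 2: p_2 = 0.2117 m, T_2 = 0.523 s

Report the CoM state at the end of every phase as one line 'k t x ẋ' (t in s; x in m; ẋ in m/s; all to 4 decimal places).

1 0.5140 0.3304 1.3310
2 1.0370 1.4794 3.8578

phase 1: p=-0.1550, T=0.514, ωT=1.474563, cosh=2.299003, sinh=2.070124; start (x,ẋ)=(0.000600, 0.177000) → end (x,ẋ)=(0.330448, 1.330996)
phase 2: p=0.2117, T=0.523, ωT=1.500382, cosh=2.353224, sinh=2.130179; start (x,ẋ)=(0.330448, 1.330996) → end (x,ẋ)=(1.479449, 3.857808)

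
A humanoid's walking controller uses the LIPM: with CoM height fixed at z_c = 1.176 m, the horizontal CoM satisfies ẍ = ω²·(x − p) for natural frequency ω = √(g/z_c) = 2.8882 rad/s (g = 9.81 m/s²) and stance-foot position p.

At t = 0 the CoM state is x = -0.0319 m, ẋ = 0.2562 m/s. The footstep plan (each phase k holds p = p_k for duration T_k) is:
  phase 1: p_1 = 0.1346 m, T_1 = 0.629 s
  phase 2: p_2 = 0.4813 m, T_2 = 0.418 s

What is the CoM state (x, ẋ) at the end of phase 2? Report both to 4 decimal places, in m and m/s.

x = -0.9567, ẋ = -3.8179

phase 1: p=0.1346, T=0.629, ωT=1.816678, cosh=3.156977, sinh=2.994412; start (x,ẋ)=(-0.031900, 0.256200) → end (x,ẋ)=(-0.125415, -0.631151)
phase 2: p=0.4813, T=0.418, ωT=1.207268, cosh=1.821674, sinh=1.522660; start (x,ẋ)=(-0.125415, -0.631151) → end (x,ẋ)=(-0.956680, -3.817931)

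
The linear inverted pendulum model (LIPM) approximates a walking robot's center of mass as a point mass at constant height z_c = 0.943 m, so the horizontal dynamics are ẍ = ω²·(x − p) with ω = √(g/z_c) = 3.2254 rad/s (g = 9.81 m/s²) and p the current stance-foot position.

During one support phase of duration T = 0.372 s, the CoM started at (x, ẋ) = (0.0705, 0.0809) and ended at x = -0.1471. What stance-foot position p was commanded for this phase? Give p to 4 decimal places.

ωT = 3.2254·0.372 = 1.199849; cosh(ωT) = 1.810427, sinh(ωT) = 1.509188
x(T) = p + (x₀−p)·cosh(ωT) + (ẋ₀/ω)·sinh(ωT) ⇒ p·(1 − cosh) = x(T) − x₀·cosh − (ẋ₀/ω)·sinh
numerator   = -0.1471 − (0.0705)·1.810427 − (0.0809/3.2254)·1.509188 = -0.312589
denominator = 1 − 1.810427 = -0.810427
p = -0.312589 / -0.810427 = 0.3857

p = 0.3857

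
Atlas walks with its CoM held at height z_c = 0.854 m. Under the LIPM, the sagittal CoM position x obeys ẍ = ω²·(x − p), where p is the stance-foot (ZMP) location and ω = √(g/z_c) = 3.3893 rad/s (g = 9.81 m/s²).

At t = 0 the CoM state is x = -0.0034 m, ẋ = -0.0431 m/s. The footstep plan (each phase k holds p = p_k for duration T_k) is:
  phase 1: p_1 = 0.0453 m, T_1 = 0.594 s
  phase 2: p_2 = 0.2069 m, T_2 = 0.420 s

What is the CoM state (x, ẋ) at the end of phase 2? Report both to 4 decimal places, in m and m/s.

phase 1: p=0.0453, T=0.594, ωT=2.013244, cosh=3.810562, sinh=3.677007; start (x,ẋ)=(-0.003400, -0.043100) → end (x,ẋ)=(-0.187033, -0.771158)
phase 2: p=0.2069, T=0.420, ωT=1.423506, cosh=2.196259, sinh=1.955391; start (x,ẋ)=(-0.187033, -0.771158) → end (x,ẋ)=(-1.103184, -4.304418)

x = -1.1032, ẋ = -4.3044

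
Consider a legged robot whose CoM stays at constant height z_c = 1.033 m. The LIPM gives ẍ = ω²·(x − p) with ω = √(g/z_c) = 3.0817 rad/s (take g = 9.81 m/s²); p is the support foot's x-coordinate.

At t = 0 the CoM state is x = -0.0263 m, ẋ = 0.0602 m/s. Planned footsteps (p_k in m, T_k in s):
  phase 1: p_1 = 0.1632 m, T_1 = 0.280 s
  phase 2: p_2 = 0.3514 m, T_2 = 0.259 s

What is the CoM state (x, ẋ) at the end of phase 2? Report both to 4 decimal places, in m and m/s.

x = -0.3673, ẋ = -1.8313

phase 1: p=0.1632, T=0.280, ωT=0.862876, cosh=1.395957, sinh=0.974010; start (x,ẋ)=(-0.026300, 0.060200) → end (x,ẋ)=(-0.082307, -0.484768)
phase 2: p=0.3514, T=0.259, ωT=0.798160, cosh=1.335803, sinh=0.885647; start (x,ẋ)=(-0.082307, -0.484768) → end (x,ẋ)=(-0.367264, -1.831270)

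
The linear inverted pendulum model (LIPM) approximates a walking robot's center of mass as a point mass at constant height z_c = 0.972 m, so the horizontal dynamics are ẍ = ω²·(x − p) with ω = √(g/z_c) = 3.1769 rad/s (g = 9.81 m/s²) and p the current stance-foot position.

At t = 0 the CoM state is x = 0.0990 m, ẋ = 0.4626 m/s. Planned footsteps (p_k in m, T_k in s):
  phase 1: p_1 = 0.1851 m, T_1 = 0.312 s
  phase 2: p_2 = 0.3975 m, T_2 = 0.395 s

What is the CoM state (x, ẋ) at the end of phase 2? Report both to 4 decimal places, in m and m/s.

phase 1: p=0.1851, T=0.312, ωT=0.991193, cosh=1.532790, sinh=1.161656; start (x,ẋ)=(0.099000, 0.462600) → end (x,ẋ)=(0.222280, 0.391320)
phase 2: p=0.3975, T=0.395, ωT=1.254876, cosh=1.896257, sinh=1.611145; start (x,ẋ)=(0.222280, 0.391320) → end (x,ẋ)=(0.263693, -0.154813)

x = 0.2637, ẋ = -0.1548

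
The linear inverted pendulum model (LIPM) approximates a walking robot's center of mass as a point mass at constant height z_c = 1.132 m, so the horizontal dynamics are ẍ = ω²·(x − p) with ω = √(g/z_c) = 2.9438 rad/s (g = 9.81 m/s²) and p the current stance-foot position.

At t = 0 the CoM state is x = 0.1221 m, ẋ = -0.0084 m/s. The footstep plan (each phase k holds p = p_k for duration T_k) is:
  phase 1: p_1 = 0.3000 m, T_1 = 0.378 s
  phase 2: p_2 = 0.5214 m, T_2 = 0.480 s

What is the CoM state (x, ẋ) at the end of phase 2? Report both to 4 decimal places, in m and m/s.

x = -1.0971, ẋ = -4.5647

phase 1: p=0.3000, T=0.378, ωT=1.112756, cosh=1.685693, sinh=1.357041; start (x,ẋ)=(0.122100, -0.008400) → end (x,ẋ)=(-0.003757, -0.724845)
phase 2: p=0.5214, T=0.480, ωT=1.413024, cosh=2.175883, sinh=1.932477; start (x,ẋ)=(-0.003757, -0.724845) → end (x,ẋ)=(-1.097110, -4.564705)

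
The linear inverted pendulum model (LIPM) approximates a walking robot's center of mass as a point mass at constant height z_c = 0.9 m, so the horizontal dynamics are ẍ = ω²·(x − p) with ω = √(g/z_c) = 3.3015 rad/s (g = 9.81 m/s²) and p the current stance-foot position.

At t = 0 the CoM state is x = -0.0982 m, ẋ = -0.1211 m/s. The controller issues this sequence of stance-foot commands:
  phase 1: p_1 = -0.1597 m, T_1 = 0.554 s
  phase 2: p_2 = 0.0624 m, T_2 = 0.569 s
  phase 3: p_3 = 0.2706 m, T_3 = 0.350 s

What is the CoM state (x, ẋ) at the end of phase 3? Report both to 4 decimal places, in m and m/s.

x = -0.7994, ẋ = -3.2834

phase 1: p=-0.1597, T=0.554, ωT=1.829031, cosh=3.194209, sinh=3.033640; start (x,ẋ)=(-0.098200, -0.121100) → end (x,ẋ)=(-0.074531, 0.229138)
phase 2: p=0.0624, T=0.569, ωT=1.878553, cosh=3.348422, sinh=3.195611; start (x,ẋ)=(-0.074531, 0.229138) → end (x,ẋ)=(-0.174313, -0.677412)
phase 3: p=0.2706, T=0.350, ωT=1.155525, cosh=1.745291, sinh=1.430399; start (x,ẋ)=(-0.174313, -0.677412) → end (x,ẋ)=(-0.799397, -3.283368)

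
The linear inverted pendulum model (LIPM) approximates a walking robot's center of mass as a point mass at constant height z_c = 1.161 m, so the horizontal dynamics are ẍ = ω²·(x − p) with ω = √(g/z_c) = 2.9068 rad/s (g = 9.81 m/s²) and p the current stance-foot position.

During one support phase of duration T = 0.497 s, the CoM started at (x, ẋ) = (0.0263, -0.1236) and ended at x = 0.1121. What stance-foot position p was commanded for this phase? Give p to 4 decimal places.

p = -0.1118

ωT = 2.9068·0.497 = 1.444680; cosh(ωT) = 2.238157, sinh(ωT) = 2.002336
x(T) = p + (x₀−p)·cosh(ωT) + (ẋ₀/ω)·sinh(ωT) ⇒ p·(1 − cosh) = x(T) − x₀·cosh − (ẋ₀/ω)·sinh
numerator   = 0.1121 − (0.0263)·2.238157 − (-0.1236/2.9068)·2.002336 = 0.138378
denominator = 1 − 2.238157 = -1.238157
p = 0.138378 / -1.238157 = -0.1118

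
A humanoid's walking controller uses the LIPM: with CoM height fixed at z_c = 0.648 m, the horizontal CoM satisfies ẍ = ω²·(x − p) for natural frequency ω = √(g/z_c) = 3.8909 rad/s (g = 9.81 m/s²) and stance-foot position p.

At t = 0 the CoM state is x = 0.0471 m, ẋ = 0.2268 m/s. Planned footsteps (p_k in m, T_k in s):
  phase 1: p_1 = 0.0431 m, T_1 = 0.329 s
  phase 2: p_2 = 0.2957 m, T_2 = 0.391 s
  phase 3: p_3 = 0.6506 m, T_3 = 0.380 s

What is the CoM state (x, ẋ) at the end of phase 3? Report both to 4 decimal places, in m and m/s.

phase 1: p=0.0431, T=0.329, ωT=1.280106, cosh=1.937515, sinh=1.659507; start (x,ẋ)=(0.047100, 0.226800) → end (x,ẋ)=(0.147582, 0.465256)
phase 2: p=0.2957, T=0.391, ωT=1.521342, cosh=2.398392, sinh=2.179973; start (x,ẋ)=(0.147582, 0.465256) → end (x,ẋ)=(0.201127, -0.140475)
phase 3: p=0.6506, T=0.380, ωT=1.478542, cosh=2.307258, sinh=2.079288; start (x,ẋ)=(0.201127, -0.140475) → end (x,ẋ)=(-0.461518, -3.960480)

x = -0.4615, ẋ = -3.9605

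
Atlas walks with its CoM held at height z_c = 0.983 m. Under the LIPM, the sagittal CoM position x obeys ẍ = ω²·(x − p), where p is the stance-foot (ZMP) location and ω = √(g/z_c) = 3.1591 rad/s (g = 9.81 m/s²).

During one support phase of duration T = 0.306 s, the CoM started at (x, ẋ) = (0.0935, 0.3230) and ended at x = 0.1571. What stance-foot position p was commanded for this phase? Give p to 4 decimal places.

ωT = 3.1591·0.306 = 0.966685; cosh(ωT) = 1.504778, sinh(ωT) = 1.124436
x(T) = p + (x₀−p)·cosh(ωT) + (ẋ₀/ω)·sinh(ωT) ⇒ p·(1 − cosh) = x(T) − x₀·cosh − (ẋ₀/ω)·sinh
numerator   = 0.1571 − (0.0935)·1.504778 − (0.3230/3.1591)·1.124436 = -0.098564
denominator = 1 − 1.504778 = -0.504778
p = -0.098564 / -0.504778 = 0.1953

p = 0.1953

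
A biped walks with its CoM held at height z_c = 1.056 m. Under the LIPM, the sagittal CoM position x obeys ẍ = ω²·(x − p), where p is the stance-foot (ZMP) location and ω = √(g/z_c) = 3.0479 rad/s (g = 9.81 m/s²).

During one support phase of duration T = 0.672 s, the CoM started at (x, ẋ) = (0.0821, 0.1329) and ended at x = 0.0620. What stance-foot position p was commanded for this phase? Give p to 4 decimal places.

p = 0.1454

ωT = 3.0479·0.672 = 2.048189; cosh(ωT) = 3.941406, sinh(ωT) = 3.812438
x(T) = p + (x₀−p)·cosh(ωT) + (ẋ₀/ω)·sinh(ωT) ⇒ p·(1 − cosh) = x(T) − x₀·cosh − (ẋ₀/ω)·sinh
numerator   = 0.0620 − (0.0821)·3.941406 − (0.1329/3.0479)·3.812438 = -0.427826
denominator = 1 − 3.941406 = -2.941406
p = -0.427826 / -2.941406 = 0.1454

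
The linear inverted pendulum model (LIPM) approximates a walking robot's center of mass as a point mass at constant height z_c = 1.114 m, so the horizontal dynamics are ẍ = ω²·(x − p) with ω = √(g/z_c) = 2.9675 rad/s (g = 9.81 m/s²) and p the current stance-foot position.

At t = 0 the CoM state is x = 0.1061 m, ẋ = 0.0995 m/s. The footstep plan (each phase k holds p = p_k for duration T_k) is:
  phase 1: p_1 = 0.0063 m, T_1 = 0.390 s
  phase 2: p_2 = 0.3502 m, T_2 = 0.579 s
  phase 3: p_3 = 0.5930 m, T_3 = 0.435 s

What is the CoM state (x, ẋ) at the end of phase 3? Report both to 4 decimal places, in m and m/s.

phase 1: p=0.0063, T=0.390, ωT=1.157325, cosh=1.747869, sinh=1.433543; start (x,ẋ)=(0.106100, 0.099500) → end (x,ẋ)=(0.228804, 0.598466)
phase 2: p=0.3502, T=0.579, ωT=1.718182, cosh=2.876890, sinh=2.697498; start (x,ẋ)=(0.228804, 0.598466) → end (x,ẋ)=(0.544970, 0.749966)
phase 3: p=0.5930, T=0.435, ωT=1.290862, cosh=1.955477, sinh=1.680444; start (x,ẋ)=(0.544970, 0.749966) → end (x,ẋ)=(0.923772, 1.227031)

x = 0.9238, ẋ = 1.2270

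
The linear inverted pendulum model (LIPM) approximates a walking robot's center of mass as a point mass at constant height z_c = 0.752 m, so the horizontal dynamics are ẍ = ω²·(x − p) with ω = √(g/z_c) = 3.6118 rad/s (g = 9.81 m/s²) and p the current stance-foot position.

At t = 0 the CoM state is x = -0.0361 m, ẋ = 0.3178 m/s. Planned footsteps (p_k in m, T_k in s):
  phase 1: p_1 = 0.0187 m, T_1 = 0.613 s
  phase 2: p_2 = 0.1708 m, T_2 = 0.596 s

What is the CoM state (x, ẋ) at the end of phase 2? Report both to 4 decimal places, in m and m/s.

x = 0.8138, ẋ = 2.3927

phase 1: p=0.0187, T=0.613, ωT=2.214033, cosh=4.630909, sinh=4.521649; start (x,ẋ)=(-0.036100, 0.317800) → end (x,ẋ)=(0.162783, 0.576748)
phase 2: p=0.1708, T=0.596, ωT=2.152633, cosh=4.361834, sinh=4.245656; start (x,ẋ)=(0.162783, 0.576748) → end (x,ẋ)=(0.813797, 2.392747)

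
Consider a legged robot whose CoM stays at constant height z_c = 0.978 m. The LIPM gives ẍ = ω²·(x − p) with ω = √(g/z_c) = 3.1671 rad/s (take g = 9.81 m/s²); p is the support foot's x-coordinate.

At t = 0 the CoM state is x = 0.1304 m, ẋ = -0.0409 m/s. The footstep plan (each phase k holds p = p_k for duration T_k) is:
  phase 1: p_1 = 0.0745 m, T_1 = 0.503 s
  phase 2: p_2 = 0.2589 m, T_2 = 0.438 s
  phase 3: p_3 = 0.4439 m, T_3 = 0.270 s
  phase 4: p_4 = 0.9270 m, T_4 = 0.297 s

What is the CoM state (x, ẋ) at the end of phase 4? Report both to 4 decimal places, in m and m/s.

phase 1: p=0.0745, T=0.503, ωT=1.593051, cosh=2.561019, sinh=2.357715; start (x,ẋ)=(0.130400, -0.040900) → end (x,ẋ)=(0.187213, 0.312666)
phase 2: p=0.2589, T=0.438, ωT=1.387190, cosh=2.126680, sinh=1.876904; start (x,ẋ)=(0.187213, 0.312666) → end (x,ẋ)=(0.291740, 0.238811)
phase 3: p=0.4439, T=0.270, ωT=0.855117, cosh=1.388441, sinh=0.963208; start (x,ẋ)=(0.291740, 0.238811) → end (x,ẋ)=(0.305264, -0.132601)
phase 4: p=0.9270, T=0.297, ωT=0.940629, cosh=1.475987, sinh=1.085605; start (x,ẋ)=(0.305264, -0.132601) → end (x,ẋ)=(-0.036127, -2.333383)

x = -0.0361, ẋ = -2.3334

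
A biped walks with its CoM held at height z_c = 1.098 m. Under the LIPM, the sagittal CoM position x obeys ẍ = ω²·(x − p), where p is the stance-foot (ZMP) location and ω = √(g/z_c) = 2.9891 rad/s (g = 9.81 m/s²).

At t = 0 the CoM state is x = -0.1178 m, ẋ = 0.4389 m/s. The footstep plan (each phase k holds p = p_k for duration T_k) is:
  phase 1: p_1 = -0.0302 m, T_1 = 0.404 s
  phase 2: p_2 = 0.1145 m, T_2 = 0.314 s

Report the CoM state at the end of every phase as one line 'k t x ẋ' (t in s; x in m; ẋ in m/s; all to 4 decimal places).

1 0.4040 0.0338 0.4009
2 0.7180 0.1408 0.3298

phase 1: p=-0.0302, T=0.404, ωT=1.207596, cosh=1.822174, sinh=1.523260; start (x,ẋ)=(-0.117800, 0.438900) → end (x,ẋ)=(0.033843, 0.400894)
phase 2: p=0.1145, T=0.314, ωT=0.938577, cosh=1.473763, sinh=1.082579; start (x,ẋ)=(0.033843, 0.400894) → end (x,ẋ)=(0.140825, 0.329822)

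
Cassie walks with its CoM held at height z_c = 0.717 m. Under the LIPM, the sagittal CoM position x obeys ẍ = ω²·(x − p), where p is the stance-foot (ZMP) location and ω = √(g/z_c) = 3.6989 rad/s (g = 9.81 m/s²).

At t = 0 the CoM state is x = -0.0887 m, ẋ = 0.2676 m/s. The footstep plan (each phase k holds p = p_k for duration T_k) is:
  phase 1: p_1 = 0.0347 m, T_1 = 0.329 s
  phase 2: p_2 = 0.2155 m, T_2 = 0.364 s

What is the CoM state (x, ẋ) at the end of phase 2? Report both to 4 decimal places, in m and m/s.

phase 1: p=0.0347, T=0.329, ωT=1.216938, cosh=1.836484, sinh=1.540348; start (x,ẋ)=(-0.088700, 0.267600) → end (x,ẋ)=(-0.080484, -0.211640)
phase 2: p=0.2155, T=0.364, ωT=1.346400, cosh=2.051869, sinh=1.791693; start (x,ẋ)=(-0.080484, -0.211640) → end (x,ẋ)=(-0.494336, -2.395833)

x = -0.4943, ẋ = -2.3958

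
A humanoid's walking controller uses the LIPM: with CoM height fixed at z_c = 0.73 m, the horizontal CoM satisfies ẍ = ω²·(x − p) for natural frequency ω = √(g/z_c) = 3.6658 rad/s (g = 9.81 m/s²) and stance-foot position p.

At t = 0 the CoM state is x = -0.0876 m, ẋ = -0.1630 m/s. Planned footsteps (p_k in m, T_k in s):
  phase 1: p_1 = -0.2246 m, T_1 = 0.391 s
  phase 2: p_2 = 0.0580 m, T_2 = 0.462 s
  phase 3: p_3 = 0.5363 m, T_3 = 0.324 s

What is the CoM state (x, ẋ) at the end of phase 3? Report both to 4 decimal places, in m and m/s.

x = 0.6121, ẋ = 0.8616

phase 1: p=-0.2246, T=0.391, ωT=1.433328, cosh=2.215571, sinh=1.977057; start (x,ẋ)=(-0.087600, -0.163000) → end (x,ẋ)=(-0.008977, 0.631769)
phase 2: p=0.0580, T=0.462, ωT=1.693600, cosh=2.811440, sinh=2.627584; start (x,ẋ)=(-0.008977, 0.631769) → end (x,ẋ)=(0.322540, 1.131048)
phase 3: p=0.5363, T=0.324, ωT=1.187719, cosh=1.792254, sinh=1.487338; start (x,ẋ)=(0.322540, 1.131048) → end (x,ẋ)=(0.612092, 0.861646)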